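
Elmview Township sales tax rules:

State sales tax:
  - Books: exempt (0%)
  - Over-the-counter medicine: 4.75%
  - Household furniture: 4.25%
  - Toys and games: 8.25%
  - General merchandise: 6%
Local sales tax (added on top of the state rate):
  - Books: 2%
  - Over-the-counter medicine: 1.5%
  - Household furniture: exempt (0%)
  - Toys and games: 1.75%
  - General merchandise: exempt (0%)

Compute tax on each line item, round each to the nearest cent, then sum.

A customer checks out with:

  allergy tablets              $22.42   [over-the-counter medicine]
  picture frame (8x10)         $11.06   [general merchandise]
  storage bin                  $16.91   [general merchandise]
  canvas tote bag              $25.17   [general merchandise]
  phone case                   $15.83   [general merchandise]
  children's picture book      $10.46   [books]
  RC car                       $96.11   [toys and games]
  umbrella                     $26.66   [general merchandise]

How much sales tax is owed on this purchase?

$16.95

Allergy tablets $22.42: over-the-counter medicine → 4.75% + 1.5% local = 6.25% → $1.40
Picture frame (8x10) $11.06: general merchandise → 6% + 0% local = 6% → $0.66
Storage bin $16.91: general merchandise → 6% + 0% local = 6% → $1.01
Canvas tote bag $25.17: general merchandise → 6% + 0% local = 6% → $1.51
Phone case $15.83: general merchandise → 6% + 0% local = 6% → $0.95
Children's picture book $10.46: books → 0% + 2% local = 2% → $0.21
RC car $96.11: toys and games → 8.25% + 1.75% local = 10% → $9.61
Umbrella $26.66: general merchandise → 6% + 0% local = 6% → $1.60
Total tax = $1.40 + $0.66 + $1.01 + $1.51 + $0.95 + $0.21 + $9.61 + $1.60 = $16.95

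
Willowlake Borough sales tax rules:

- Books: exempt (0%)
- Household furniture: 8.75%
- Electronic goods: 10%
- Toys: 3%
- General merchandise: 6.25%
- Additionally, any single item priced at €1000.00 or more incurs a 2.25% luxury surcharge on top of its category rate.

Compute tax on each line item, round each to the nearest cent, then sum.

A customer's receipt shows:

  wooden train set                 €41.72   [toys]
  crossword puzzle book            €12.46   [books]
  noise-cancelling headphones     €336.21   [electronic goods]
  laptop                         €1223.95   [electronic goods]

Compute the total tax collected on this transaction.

€184.80

Wooden train set €41.72: toys → 3% → €1.25
Crossword puzzle book €12.46: books → 0% → €0.00
Noise-cancelling headphones €336.21: electronic goods → 10% → €33.62
Laptop €1223.95: electronic goods → 10% + 2.25% surcharge = 12.25% → €149.93
Total tax = €1.25 + €33.62 + €149.93 = €184.80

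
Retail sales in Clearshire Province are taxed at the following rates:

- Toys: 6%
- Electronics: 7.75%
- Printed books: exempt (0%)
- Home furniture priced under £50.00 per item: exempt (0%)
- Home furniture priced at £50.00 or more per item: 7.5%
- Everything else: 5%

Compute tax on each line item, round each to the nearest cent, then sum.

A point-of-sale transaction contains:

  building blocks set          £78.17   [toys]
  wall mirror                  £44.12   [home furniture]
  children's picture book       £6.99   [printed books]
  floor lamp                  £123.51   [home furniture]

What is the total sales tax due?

£13.95

Building blocks set £78.17: toys → 6% → £4.69
Wall mirror £44.12: home furniture, under £50.00 → 0% → £0.00
Children's picture book £6.99: printed books → 0% → £0.00
Floor lamp £123.51: home furniture, £50.00 or more → 7.5% → £9.26
Total tax = £4.69 + £9.26 = £13.95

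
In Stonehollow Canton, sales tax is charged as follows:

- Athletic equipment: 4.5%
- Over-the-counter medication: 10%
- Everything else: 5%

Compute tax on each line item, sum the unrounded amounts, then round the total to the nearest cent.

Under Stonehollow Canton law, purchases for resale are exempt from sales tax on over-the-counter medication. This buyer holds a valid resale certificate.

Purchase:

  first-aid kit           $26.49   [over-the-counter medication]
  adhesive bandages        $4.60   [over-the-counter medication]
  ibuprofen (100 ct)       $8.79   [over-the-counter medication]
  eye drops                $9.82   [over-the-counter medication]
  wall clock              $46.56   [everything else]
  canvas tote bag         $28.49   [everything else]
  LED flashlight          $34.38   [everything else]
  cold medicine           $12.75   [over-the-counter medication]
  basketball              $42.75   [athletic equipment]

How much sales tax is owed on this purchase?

First-aid kit $26.49: over-the-counter medication, buyer-exempt → 0% → $0.00
Adhesive bandages $4.60: over-the-counter medication, buyer-exempt → 0% → $0.00
Ibuprofen (100 ct) $8.79: over-the-counter medication, buyer-exempt → 0% → $0.00
Eye drops $9.82: over-the-counter medication, buyer-exempt → 0% → $0.00
Wall clock $46.56: everything else → 5% → $2.328
Canvas tote bag $28.49: everything else → 5% → $1.4245
LED flashlight $34.38: everything else → 5% → $1.719
Cold medicine $12.75: over-the-counter medication, buyer-exempt → 0% → $0.00
Basketball $42.75: athletic equipment → 4.5% → $1.92375
Unrounded tax sum = $7.39525 → $7.40

$7.40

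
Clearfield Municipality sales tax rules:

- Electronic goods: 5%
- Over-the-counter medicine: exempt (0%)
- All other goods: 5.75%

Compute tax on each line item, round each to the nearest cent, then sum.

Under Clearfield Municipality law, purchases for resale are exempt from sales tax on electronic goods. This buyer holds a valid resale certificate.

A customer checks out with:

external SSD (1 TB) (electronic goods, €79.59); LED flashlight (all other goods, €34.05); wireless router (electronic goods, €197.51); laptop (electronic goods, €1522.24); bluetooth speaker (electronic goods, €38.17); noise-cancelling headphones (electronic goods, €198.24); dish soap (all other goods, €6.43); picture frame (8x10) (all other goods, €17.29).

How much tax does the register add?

€3.32

External SSD (1 TB) €79.59: electronic goods, buyer-exempt → 0% → €0.00
LED flashlight €34.05: all other goods → 5.75% → €1.96
Wireless router €197.51: electronic goods, buyer-exempt → 0% → €0.00
Laptop €1522.24: electronic goods, buyer-exempt → 0% → €0.00
Bluetooth speaker €38.17: electronic goods, buyer-exempt → 0% → €0.00
Noise-cancelling headphones €198.24: electronic goods, buyer-exempt → 0% → €0.00
Dish soap €6.43: all other goods → 5.75% → €0.37
Picture frame (8x10) €17.29: all other goods → 5.75% → €0.99
Total tax = €1.96 + €0.37 + €0.99 = €3.32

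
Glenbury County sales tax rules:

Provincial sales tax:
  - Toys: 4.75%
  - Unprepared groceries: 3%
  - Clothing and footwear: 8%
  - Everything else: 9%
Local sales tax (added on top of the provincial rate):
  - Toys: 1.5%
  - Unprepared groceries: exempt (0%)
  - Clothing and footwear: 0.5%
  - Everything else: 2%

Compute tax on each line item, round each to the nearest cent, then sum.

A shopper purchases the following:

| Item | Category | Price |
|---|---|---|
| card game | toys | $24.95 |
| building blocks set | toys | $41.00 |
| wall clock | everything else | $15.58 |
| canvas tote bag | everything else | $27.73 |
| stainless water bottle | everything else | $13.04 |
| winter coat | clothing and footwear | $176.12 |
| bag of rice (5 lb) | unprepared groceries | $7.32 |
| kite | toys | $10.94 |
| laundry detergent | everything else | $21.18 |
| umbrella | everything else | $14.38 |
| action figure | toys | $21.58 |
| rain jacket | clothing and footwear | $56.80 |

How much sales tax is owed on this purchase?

Card game $24.95: toys → 4.75% + 1.5% local = 6.25% → $1.56
Building blocks set $41.00: toys → 4.75% + 1.5% local = 6.25% → $2.56
Wall clock $15.58: everything else → 9% + 2% local = 11% → $1.71
Canvas tote bag $27.73: everything else → 9% + 2% local = 11% → $3.05
Stainless water bottle $13.04: everything else → 9% + 2% local = 11% → $1.43
Winter coat $176.12: clothing and footwear → 8% + 0.5% local = 8.5% → $14.97
Bag of rice (5 lb) $7.32: unprepared groceries → 3% + 0% local = 3% → $0.22
Kite $10.94: toys → 4.75% + 1.5% local = 6.25% → $0.68
Laundry detergent $21.18: everything else → 9% + 2% local = 11% → $2.33
Umbrella $14.38: everything else → 9% + 2% local = 11% → $1.58
Action figure $21.58: toys → 4.75% + 1.5% local = 6.25% → $1.35
Rain jacket $56.80: clothing and footwear → 8% + 0.5% local = 8.5% → $4.83
Total tax = $1.56 + $2.56 + $1.71 + $3.05 + $1.43 + $14.97 + $0.22 + $0.68 + $2.33 + $1.58 + $1.35 + $4.83 = $36.27

$36.27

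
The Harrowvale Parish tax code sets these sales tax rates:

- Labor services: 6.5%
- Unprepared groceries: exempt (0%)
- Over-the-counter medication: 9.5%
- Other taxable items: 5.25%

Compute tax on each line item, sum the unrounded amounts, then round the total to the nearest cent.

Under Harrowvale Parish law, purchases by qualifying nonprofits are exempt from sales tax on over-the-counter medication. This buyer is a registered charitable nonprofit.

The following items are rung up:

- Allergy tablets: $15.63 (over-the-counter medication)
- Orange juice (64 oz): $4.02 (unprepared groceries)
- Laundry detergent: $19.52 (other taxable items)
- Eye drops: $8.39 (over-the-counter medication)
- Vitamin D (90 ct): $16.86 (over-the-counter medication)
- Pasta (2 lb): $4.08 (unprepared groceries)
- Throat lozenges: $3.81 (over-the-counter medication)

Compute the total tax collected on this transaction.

$1.02

Allergy tablets $15.63: over-the-counter medication, buyer-exempt → 0% → $0.00
Orange juice (64 oz) $4.02: unprepared groceries → 0% → $0.00
Laundry detergent $19.52: other taxable items → 5.25% → $1.0248
Eye drops $8.39: over-the-counter medication, buyer-exempt → 0% → $0.00
Vitamin D (90 ct) $16.86: over-the-counter medication, buyer-exempt → 0% → $0.00
Pasta (2 lb) $4.08: unprepared groceries → 0% → $0.00
Throat lozenges $3.81: over-the-counter medication, buyer-exempt → 0% → $0.00
Unrounded tax sum = $1.0248 → $1.02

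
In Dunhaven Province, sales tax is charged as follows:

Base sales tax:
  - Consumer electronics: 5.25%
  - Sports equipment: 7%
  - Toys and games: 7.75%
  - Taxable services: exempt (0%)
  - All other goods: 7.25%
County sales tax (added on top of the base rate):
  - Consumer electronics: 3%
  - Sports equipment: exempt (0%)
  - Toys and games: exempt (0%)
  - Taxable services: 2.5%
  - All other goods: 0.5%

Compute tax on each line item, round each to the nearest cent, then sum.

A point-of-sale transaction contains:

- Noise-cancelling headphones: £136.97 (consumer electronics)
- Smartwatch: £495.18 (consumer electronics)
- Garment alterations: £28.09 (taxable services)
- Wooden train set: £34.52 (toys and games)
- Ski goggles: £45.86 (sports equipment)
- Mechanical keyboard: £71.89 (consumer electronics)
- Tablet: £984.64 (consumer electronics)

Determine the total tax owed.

£145.90

Noise-cancelling headphones £136.97: consumer electronics → 5.25% + 3% county = 8.25% → £11.30
Smartwatch £495.18: consumer electronics → 5.25% + 3% county = 8.25% → £40.85
Garment alterations £28.09: taxable services → 0% + 2.5% county = 2.5% → £0.70
Wooden train set £34.52: toys and games → 7.75% + 0% county = 7.75% → £2.68
Ski goggles £45.86: sports equipment → 7% + 0% county = 7% → £3.21
Mechanical keyboard £71.89: consumer electronics → 5.25% + 3% county = 8.25% → £5.93
Tablet £984.64: consumer electronics → 5.25% + 3% county = 8.25% → £81.23
Total tax = £11.30 + £40.85 + £0.70 + £2.68 + £3.21 + £5.93 + £81.23 = £145.90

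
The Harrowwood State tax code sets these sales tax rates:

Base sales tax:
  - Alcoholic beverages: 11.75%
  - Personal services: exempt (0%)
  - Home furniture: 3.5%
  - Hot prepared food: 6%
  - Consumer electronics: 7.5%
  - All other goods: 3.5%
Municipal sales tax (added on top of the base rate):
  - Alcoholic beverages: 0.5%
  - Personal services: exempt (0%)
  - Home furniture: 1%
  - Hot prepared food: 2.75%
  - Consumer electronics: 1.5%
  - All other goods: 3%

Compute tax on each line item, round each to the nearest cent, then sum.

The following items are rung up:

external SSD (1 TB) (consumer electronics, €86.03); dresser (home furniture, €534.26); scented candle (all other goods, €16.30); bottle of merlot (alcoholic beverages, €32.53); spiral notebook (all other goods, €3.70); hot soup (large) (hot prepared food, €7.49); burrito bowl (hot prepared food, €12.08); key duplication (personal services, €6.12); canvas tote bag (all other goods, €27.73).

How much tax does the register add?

€40.58

External SSD (1 TB) €86.03: consumer electronics → 7.5% + 1.5% municipal = 9% → €7.74
Dresser €534.26: home furniture → 3.5% + 1% municipal = 4.5% → €24.04
Scented candle €16.30: all other goods → 3.5% + 3% municipal = 6.5% → €1.06
Bottle of merlot €32.53: alcoholic beverages → 11.75% + 0.5% municipal = 12.25% → €3.98
Spiral notebook €3.70: all other goods → 3.5% + 3% municipal = 6.5% → €0.24
Hot soup (large) €7.49: hot prepared food → 6% + 2.75% municipal = 8.75% → €0.66
Burrito bowl €12.08: hot prepared food → 6% + 2.75% municipal = 8.75% → €1.06
Key duplication €6.12: personal services → 0% + 0% municipal = 0% → €0.00
Canvas tote bag €27.73: all other goods → 3.5% + 3% municipal = 6.5% → €1.80
Total tax = €7.74 + €24.04 + €1.06 + €3.98 + €0.24 + €0.66 + €1.06 + €1.80 = €40.58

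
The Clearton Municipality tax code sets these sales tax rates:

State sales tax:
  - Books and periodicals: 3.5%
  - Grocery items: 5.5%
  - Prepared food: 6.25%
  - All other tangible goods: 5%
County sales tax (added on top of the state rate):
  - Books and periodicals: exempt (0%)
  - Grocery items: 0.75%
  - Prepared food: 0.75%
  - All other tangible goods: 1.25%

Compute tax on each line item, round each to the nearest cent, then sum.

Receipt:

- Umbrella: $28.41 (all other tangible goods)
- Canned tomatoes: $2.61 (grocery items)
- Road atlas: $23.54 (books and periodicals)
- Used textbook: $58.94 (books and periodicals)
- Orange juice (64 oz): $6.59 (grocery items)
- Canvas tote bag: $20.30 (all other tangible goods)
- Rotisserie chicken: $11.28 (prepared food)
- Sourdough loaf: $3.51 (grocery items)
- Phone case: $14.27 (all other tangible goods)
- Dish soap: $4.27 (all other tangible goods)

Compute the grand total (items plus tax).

$182.39

Umbrella $28.41: all other tangible goods → 5% + 1.25% county = 6.25% → $1.78
Canned tomatoes $2.61: grocery items → 5.5% + 0.75% county = 6.25% → $0.16
Road atlas $23.54: books and periodicals → 3.5% + 0% county = 3.5% → $0.82
Used textbook $58.94: books and periodicals → 3.5% + 0% county = 3.5% → $2.06
Orange juice (64 oz) $6.59: grocery items → 5.5% + 0.75% county = 6.25% → $0.41
Canvas tote bag $20.30: all other tangible goods → 5% + 1.25% county = 6.25% → $1.27
Rotisserie chicken $11.28: prepared food → 6.25% + 0.75% county = 7% → $0.79
Sourdough loaf $3.51: grocery items → 5.5% + 0.75% county = 6.25% → $0.22
Phone case $14.27: all other tangible goods → 5% + 1.25% county = 6.25% → $0.89
Dish soap $4.27: all other tangible goods → 5% + 1.25% county = 6.25% → $0.27
Subtotal = $173.72; tax = $8.67; total due = $182.39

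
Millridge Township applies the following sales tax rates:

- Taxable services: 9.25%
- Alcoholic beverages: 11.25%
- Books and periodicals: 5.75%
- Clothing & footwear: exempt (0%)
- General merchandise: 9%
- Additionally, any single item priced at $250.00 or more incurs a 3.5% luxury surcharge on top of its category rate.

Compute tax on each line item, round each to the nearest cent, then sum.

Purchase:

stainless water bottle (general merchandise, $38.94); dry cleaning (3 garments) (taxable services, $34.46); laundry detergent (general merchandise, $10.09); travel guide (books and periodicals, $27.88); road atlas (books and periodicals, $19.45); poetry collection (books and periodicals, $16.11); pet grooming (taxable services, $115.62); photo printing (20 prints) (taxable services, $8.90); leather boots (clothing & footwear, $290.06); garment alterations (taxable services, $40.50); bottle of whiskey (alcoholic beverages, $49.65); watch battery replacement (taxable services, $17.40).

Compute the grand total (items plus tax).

Stainless water bottle $38.94: general merchandise → 9% → $3.50
Dry cleaning (3 garments) $34.46: taxable services → 9.25% → $3.19
Laundry detergent $10.09: general merchandise → 9% → $0.91
Travel guide $27.88: books and periodicals → 5.75% → $1.60
Road atlas $19.45: books and periodicals → 5.75% → $1.12
Poetry collection $16.11: books and periodicals → 5.75% → $0.93
Pet grooming $115.62: taxable services → 9.25% → $10.69
Photo printing (20 prints) $8.90: taxable services → 9.25% → $0.82
Leather boots $290.06: clothing & footwear → 0% + 3.5% surcharge = 3.5% → $10.15
Garment alterations $40.50: taxable services → 9.25% → $3.75
Bottle of whiskey $49.65: alcoholic beverages → 11.25% → $5.59
Watch battery replacement $17.40: taxable services → 9.25% → $1.61
Subtotal = $669.06; tax = $43.86; total due = $712.92

$712.92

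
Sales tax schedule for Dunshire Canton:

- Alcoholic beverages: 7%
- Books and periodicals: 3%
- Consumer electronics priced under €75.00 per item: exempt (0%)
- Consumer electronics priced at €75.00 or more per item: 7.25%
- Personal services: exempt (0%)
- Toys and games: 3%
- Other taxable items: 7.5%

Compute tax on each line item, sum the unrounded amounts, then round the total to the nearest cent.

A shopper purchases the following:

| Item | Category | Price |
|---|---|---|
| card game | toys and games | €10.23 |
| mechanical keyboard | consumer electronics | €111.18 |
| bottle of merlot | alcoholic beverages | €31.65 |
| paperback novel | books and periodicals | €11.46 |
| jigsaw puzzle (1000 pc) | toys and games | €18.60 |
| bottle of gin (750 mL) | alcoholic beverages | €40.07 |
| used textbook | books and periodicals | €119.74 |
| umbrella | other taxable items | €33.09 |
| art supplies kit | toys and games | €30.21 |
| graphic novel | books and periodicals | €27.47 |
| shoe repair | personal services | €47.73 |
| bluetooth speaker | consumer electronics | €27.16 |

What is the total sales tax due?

€22.09

Card game €10.23: toys and games → 3% → €0.3069
Mechanical keyboard €111.18: consumer electronics, €75.00 or more → 7.25% → €8.06055
Bottle of merlot €31.65: alcoholic beverages → 7% → €2.2155
Paperback novel €11.46: books and periodicals → 3% → €0.3438
Jigsaw puzzle (1000 pc) €18.60: toys and games → 3% → €0.558
Bottle of gin (750 mL) €40.07: alcoholic beverages → 7% → €2.8049
Used textbook €119.74: books and periodicals → 3% → €3.5922
Umbrella €33.09: other taxable items → 7.5% → €2.48175
Art supplies kit €30.21: toys and games → 3% → €0.9063
Graphic novel €27.47: books and periodicals → 3% → €0.8241
Shoe repair €47.73: personal services → 0% → €0.00
Bluetooth speaker €27.16: consumer electronics, under €75.00 → 0% → €0.00
Unrounded tax sum = €22.094 → €22.09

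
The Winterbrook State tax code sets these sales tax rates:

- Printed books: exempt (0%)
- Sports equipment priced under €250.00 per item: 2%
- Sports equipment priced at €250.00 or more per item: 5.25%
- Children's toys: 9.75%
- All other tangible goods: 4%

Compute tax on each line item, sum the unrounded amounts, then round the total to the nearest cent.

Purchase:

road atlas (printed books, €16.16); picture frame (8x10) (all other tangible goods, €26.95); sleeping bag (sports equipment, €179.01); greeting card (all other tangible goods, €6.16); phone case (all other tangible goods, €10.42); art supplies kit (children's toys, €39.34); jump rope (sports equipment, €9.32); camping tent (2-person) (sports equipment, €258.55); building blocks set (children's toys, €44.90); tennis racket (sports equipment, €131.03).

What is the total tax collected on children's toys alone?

Art supplies kit €39.34: children's toys → 9.75% → €3.83565
Building blocks set €44.90: children's toys → 9.75% → €4.37775
Tax on children's toys: unrounded sum = €8.2134 → €8.21

€8.21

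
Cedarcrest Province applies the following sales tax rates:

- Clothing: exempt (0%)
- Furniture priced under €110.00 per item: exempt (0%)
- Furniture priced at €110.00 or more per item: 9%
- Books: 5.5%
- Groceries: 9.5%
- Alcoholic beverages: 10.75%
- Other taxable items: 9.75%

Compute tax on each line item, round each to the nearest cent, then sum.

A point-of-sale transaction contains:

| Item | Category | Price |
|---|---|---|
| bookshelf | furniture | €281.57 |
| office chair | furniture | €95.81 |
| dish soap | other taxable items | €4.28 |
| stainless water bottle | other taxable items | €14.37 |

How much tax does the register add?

Bookshelf €281.57: furniture, €110.00 or more → 9% → €25.34
Office chair €95.81: furniture, under €110.00 → 0% → €0.00
Dish soap €4.28: other taxable items → 9.75% → €0.42
Stainless water bottle €14.37: other taxable items → 9.75% → €1.40
Total tax = €25.34 + €0.42 + €1.40 = €27.16

€27.16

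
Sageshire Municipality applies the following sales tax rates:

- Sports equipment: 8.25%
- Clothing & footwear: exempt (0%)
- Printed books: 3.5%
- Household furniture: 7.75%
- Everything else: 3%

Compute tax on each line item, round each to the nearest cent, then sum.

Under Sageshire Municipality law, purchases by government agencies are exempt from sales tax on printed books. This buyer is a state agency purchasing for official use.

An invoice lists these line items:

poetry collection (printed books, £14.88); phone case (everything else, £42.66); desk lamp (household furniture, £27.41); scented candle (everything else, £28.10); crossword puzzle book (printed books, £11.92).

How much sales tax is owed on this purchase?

£4.24

Poetry collection £14.88: printed books, buyer-exempt → 0% → £0.00
Phone case £42.66: everything else → 3% → £1.28
Desk lamp £27.41: household furniture → 7.75% → £2.12
Scented candle £28.10: everything else → 3% → £0.84
Crossword puzzle book £11.92: printed books, buyer-exempt → 0% → £0.00
Total tax = £1.28 + £2.12 + £0.84 = £4.24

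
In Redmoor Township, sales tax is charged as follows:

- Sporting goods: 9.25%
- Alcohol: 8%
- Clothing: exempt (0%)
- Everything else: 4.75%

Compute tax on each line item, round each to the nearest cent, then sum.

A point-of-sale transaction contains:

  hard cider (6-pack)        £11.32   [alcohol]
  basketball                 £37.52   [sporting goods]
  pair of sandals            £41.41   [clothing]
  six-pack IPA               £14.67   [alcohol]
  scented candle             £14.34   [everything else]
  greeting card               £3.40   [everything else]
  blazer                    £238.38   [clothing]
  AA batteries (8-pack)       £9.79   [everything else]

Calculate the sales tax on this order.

Hard cider (6-pack) £11.32: alcohol → 8% → £0.91
Basketball £37.52: sporting goods → 9.25% → £3.47
Pair of sandals £41.41: clothing → 0% → £0.00
Six-pack IPA £14.67: alcohol → 8% → £1.17
Scented candle £14.34: everything else → 4.75% → £0.68
Greeting card £3.40: everything else → 4.75% → £0.16
Blazer £238.38: clothing → 0% → £0.00
AA batteries (8-pack) £9.79: everything else → 4.75% → £0.47
Total tax = £0.91 + £3.47 + £1.17 + £0.68 + £0.16 + £0.47 = £6.86

£6.86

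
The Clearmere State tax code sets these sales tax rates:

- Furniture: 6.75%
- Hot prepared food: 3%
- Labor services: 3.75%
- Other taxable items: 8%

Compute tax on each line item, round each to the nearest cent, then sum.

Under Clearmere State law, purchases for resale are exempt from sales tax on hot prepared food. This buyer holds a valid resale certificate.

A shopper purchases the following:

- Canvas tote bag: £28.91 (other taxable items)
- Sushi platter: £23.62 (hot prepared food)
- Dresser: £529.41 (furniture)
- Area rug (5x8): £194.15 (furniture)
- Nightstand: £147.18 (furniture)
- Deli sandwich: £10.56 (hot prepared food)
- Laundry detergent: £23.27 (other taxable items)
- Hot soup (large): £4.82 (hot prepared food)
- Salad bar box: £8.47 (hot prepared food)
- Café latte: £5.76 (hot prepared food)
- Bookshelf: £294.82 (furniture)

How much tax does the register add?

£82.85

Canvas tote bag £28.91: other taxable items → 8% → £2.31
Sushi platter £23.62: hot prepared food, buyer-exempt → 0% → £0.00
Dresser £529.41: furniture → 6.75% → £35.74
Area rug (5x8) £194.15: furniture → 6.75% → £13.11
Nightstand £147.18: furniture → 6.75% → £9.93
Deli sandwich £10.56: hot prepared food, buyer-exempt → 0% → £0.00
Laundry detergent £23.27: other taxable items → 8% → £1.86
Hot soup (large) £4.82: hot prepared food, buyer-exempt → 0% → £0.00
Salad bar box £8.47: hot prepared food, buyer-exempt → 0% → £0.00
Café latte £5.76: hot prepared food, buyer-exempt → 0% → £0.00
Bookshelf £294.82: furniture → 6.75% → £19.90
Total tax = £2.31 + £35.74 + £13.11 + £9.93 + £1.86 + £19.90 = £82.85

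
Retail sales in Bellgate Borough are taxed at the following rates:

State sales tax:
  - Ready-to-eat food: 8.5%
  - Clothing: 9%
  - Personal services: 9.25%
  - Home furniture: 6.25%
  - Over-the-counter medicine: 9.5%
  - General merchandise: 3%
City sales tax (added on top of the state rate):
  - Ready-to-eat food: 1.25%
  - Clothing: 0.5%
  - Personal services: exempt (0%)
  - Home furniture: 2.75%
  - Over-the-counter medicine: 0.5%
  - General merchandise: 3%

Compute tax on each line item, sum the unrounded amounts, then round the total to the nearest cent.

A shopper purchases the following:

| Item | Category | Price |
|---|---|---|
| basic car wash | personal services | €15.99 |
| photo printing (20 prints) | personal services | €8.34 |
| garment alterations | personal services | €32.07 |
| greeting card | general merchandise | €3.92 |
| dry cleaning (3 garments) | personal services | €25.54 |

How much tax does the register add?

€7.81

Basic car wash €15.99: personal services → 9.25% + 0% city = 9.25% → €1.479075
Photo printing (20 prints) €8.34: personal services → 9.25% + 0% city = 9.25% → €0.77145
Garment alterations €32.07: personal services → 9.25% + 0% city = 9.25% → €2.966475
Greeting card €3.92: general merchandise → 3% + 3% city = 6% → €0.2352
Dry cleaning (3 garments) €25.54: personal services → 9.25% + 0% city = 9.25% → €2.36245
Unrounded tax sum = €7.81465 → €7.81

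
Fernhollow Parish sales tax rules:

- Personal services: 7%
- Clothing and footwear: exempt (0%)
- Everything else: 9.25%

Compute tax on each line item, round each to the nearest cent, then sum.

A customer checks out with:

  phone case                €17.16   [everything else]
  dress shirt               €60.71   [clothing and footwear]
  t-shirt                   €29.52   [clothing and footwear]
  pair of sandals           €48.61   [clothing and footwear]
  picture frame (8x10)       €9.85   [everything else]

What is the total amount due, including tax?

€168.35

Phone case €17.16: everything else → 9.25% → €1.59
Dress shirt €60.71: clothing and footwear → 0% → €0.00
T-shirt €29.52: clothing and footwear → 0% → €0.00
Pair of sandals €48.61: clothing and footwear → 0% → €0.00
Picture frame (8x10) €9.85: everything else → 9.25% → €0.91
Subtotal = €165.85; tax = €2.50; total due = €168.35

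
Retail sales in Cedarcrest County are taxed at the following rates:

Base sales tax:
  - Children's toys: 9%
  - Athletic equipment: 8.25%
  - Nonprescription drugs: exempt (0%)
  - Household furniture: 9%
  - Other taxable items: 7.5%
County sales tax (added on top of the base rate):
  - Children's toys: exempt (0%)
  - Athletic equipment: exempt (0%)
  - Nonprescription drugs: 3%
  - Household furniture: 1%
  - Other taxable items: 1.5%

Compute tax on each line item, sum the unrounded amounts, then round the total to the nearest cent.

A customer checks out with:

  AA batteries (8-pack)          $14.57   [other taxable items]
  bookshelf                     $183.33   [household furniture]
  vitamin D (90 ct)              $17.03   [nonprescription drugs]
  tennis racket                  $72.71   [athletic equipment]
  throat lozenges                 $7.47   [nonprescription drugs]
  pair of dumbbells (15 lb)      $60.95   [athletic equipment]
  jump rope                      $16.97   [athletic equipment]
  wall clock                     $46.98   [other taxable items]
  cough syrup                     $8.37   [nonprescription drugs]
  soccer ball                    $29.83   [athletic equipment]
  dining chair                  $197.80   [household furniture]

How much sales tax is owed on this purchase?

$59.53

AA batteries (8-pack) $14.57: other taxable items → 7.5% + 1.5% county = 9% → $1.3113
Bookshelf $183.33: household furniture → 9% + 1% county = 10% → $18.333
Vitamin D (90 ct) $17.03: nonprescription drugs → 0% + 3% county = 3% → $0.5109
Tennis racket $72.71: athletic equipment → 8.25% + 0% county = 8.25% → $5.998575
Throat lozenges $7.47: nonprescription drugs → 0% + 3% county = 3% → $0.2241
Pair of dumbbells (15 lb) $60.95: athletic equipment → 8.25% + 0% county = 8.25% → $5.028375
Jump rope $16.97: athletic equipment → 8.25% + 0% county = 8.25% → $1.400025
Wall clock $46.98: other taxable items → 7.5% + 1.5% county = 9% → $4.2282
Cough syrup $8.37: nonprescription drugs → 0% + 3% county = 3% → $0.2511
Soccer ball $29.83: athletic equipment → 8.25% + 0% county = 8.25% → $2.460975
Dining chair $197.80: household furniture → 9% + 1% county = 10% → $19.78
Unrounded tax sum = $59.52655 → $59.53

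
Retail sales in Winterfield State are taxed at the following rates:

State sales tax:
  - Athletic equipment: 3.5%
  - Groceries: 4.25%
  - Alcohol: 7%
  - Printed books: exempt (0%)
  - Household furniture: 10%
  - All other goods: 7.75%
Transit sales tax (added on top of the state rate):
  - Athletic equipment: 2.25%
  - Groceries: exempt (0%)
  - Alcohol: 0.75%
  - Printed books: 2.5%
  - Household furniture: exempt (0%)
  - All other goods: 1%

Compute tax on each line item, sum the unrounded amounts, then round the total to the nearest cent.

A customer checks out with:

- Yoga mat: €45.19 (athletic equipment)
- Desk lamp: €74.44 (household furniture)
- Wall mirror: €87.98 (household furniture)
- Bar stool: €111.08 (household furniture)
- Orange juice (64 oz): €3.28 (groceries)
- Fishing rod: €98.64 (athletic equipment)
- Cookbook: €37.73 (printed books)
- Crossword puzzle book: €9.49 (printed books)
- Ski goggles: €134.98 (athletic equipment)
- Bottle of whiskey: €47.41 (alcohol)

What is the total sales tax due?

€48.38

Yoga mat €45.19: athletic equipment → 3.5% + 2.25% transit = 5.75% → €2.598425
Desk lamp €74.44: household furniture → 10% + 0% transit = 10% → €7.444
Wall mirror €87.98: household furniture → 10% + 0% transit = 10% → €8.798
Bar stool €111.08: household furniture → 10% + 0% transit = 10% → €11.108
Orange juice (64 oz) €3.28: groceries → 4.25% + 0% transit = 4.25% → €0.1394
Fishing rod €98.64: athletic equipment → 3.5% + 2.25% transit = 5.75% → €5.6718
Cookbook €37.73: printed books → 0% + 2.5% transit = 2.5% → €0.94325
Crossword puzzle book €9.49: printed books → 0% + 2.5% transit = 2.5% → €0.23725
Ski goggles €134.98: athletic equipment → 3.5% + 2.25% transit = 5.75% → €7.76135
Bottle of whiskey €47.41: alcohol → 7% + 0.75% transit = 7.75% → €3.674275
Unrounded tax sum = €48.37575 → €48.38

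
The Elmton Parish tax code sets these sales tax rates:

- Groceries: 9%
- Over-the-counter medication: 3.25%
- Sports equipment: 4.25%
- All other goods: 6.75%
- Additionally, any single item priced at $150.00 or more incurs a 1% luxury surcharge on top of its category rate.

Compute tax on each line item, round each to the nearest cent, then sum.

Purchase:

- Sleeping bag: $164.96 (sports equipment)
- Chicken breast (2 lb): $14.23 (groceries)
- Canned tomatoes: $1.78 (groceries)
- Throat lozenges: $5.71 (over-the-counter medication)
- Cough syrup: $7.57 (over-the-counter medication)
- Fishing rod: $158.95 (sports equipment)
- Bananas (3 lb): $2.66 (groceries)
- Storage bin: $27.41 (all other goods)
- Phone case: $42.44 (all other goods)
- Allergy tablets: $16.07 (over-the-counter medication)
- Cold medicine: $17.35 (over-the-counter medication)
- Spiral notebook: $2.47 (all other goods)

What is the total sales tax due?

$25.08

Sleeping bag $164.96: sports equipment → 4.25% + 1% surcharge = 5.25% → $8.66
Chicken breast (2 lb) $14.23: groceries → 9% → $1.28
Canned tomatoes $1.78: groceries → 9% → $0.16
Throat lozenges $5.71: over-the-counter medication → 3.25% → $0.19
Cough syrup $7.57: over-the-counter medication → 3.25% → $0.25
Fishing rod $158.95: sports equipment → 4.25% + 1% surcharge = 5.25% → $8.34
Bananas (3 lb) $2.66: groceries → 9% → $0.24
Storage bin $27.41: all other goods → 6.75% → $1.85
Phone case $42.44: all other goods → 6.75% → $2.86
Allergy tablets $16.07: over-the-counter medication → 3.25% → $0.52
Cold medicine $17.35: over-the-counter medication → 3.25% → $0.56
Spiral notebook $2.47: all other goods → 6.75% → $0.17
Total tax = $8.66 + $1.28 + $0.16 + $0.19 + $0.25 + $8.34 + $0.24 + $1.85 + $2.86 + $0.52 + $0.56 + $0.17 = $25.08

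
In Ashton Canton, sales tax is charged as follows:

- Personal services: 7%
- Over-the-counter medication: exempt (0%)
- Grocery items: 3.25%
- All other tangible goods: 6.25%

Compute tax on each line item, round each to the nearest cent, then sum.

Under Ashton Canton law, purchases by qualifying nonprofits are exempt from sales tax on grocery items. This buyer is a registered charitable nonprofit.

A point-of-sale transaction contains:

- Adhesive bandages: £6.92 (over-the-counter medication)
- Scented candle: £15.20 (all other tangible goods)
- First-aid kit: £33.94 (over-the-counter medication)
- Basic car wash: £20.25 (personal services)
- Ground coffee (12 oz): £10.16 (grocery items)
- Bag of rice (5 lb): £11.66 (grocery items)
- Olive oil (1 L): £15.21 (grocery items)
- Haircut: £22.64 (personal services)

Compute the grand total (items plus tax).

Adhesive bandages £6.92: over-the-counter medication → 0% → £0.00
Scented candle £15.20: all other tangible goods → 6.25% → £0.95
First-aid kit £33.94: over-the-counter medication → 0% → £0.00
Basic car wash £20.25: personal services → 7% → £1.42
Ground coffee (12 oz) £10.16: grocery items, buyer-exempt → 0% → £0.00
Bag of rice (5 lb) £11.66: grocery items, buyer-exempt → 0% → £0.00
Olive oil (1 L) £15.21: grocery items, buyer-exempt → 0% → £0.00
Haircut £22.64: personal services → 7% → £1.58
Subtotal = £135.98; tax = £3.95; total due = £139.93

£139.93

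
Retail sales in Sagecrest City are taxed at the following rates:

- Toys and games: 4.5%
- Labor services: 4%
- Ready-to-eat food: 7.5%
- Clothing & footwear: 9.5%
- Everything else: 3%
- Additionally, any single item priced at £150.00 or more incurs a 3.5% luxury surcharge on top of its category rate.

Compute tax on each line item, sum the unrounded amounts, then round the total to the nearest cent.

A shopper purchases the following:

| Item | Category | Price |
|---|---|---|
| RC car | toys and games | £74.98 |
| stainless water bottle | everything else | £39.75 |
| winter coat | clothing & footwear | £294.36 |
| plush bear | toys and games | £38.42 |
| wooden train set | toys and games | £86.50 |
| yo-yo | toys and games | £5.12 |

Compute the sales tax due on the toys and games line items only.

RC car £74.98: toys and games → 4.5% → £3.3741
Plush bear £38.42: toys and games → 4.5% → £1.7289
Wooden train set £86.50: toys and games → 4.5% → £3.8925
Yo-yo £5.12: toys and games → 4.5% → £0.2304
Tax on toys and games: unrounded sum = £9.2259 → £9.23

£9.23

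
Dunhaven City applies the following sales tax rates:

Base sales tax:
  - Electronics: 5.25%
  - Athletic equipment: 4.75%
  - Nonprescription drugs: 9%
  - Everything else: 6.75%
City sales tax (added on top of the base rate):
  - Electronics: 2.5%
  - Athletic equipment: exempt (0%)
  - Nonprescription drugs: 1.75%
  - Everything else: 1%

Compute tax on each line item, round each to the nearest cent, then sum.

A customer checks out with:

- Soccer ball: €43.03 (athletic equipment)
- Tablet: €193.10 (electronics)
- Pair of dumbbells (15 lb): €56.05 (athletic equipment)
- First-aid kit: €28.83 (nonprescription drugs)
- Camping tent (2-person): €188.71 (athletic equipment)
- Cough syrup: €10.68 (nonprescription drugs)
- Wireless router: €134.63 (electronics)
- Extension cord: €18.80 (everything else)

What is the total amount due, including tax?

€718.60

Soccer ball €43.03: athletic equipment → 4.75% + 0% city = 4.75% → €2.04
Tablet €193.10: electronics → 5.25% + 2.5% city = 7.75% → €14.97
Pair of dumbbells (15 lb) €56.05: athletic equipment → 4.75% + 0% city = 4.75% → €2.66
First-aid kit €28.83: nonprescription drugs → 9% + 1.75% city = 10.75% → €3.10
Camping tent (2-person) €188.71: athletic equipment → 4.75% + 0% city = 4.75% → €8.96
Cough syrup €10.68: nonprescription drugs → 9% + 1.75% city = 10.75% → €1.15
Wireless router €134.63: electronics → 5.25% + 2.5% city = 7.75% → €10.43
Extension cord €18.80: everything else → 6.75% + 1% city = 7.75% → €1.46
Subtotal = €673.83; tax = €44.77; total due = €718.60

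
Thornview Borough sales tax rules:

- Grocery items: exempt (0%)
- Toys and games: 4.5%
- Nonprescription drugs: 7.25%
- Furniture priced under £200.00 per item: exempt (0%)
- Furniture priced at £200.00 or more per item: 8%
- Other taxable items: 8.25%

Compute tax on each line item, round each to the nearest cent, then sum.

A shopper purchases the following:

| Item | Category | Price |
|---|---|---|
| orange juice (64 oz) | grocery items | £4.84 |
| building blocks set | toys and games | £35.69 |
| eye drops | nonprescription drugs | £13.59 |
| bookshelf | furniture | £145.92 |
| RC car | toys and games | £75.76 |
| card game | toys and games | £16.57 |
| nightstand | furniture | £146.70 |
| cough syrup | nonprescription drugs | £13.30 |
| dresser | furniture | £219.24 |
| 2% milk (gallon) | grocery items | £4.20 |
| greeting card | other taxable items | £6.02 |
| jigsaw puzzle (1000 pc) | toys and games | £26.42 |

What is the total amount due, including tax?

Orange juice (64 oz) £4.84: grocery items → 0% → £0.00
Building blocks set £35.69: toys and games → 4.5% → £1.61
Eye drops £13.59: nonprescription drugs → 7.25% → £0.99
Bookshelf £145.92: furniture, under £200.00 → 0% → £0.00
RC car £75.76: toys and games → 4.5% → £3.41
Card game £16.57: toys and games → 4.5% → £0.75
Nightstand £146.70: furniture, under £200.00 → 0% → £0.00
Cough syrup £13.30: nonprescription drugs → 7.25% → £0.96
Dresser £219.24: furniture, £200.00 or more → 8% → £17.54
2% milk (gallon) £4.20: grocery items → 0% → £0.00
Greeting card £6.02: other taxable items → 8.25% → £0.50
Jigsaw puzzle (1000 pc) £26.42: toys and games → 4.5% → £1.19
Subtotal = £708.25; tax = £26.95; total due = £735.20

£735.20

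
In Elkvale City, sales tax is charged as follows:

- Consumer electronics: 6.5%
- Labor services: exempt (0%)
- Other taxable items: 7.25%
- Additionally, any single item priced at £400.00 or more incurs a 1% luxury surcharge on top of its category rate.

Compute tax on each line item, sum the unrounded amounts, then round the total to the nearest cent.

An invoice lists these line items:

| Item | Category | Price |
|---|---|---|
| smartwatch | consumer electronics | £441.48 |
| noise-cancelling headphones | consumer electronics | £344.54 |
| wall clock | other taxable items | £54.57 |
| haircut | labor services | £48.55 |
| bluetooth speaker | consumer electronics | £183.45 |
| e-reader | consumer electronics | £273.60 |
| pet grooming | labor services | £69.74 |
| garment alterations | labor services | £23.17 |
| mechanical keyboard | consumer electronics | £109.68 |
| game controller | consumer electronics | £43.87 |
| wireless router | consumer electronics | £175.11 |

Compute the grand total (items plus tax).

£1878.29

Smartwatch £441.48: consumer electronics → 6.5% + 1% surcharge = 7.5% → £33.111
Noise-cancelling headphones £344.54: consumer electronics → 6.5% → £22.3951
Wall clock £54.57: other taxable items → 7.25% → £3.956325
Haircut £48.55: labor services → 0% → £0.00
Bluetooth speaker £183.45: consumer electronics → 6.5% → £11.92425
E-reader £273.60: consumer electronics → 6.5% → £17.784
Pet grooming £69.74: labor services → 0% → £0.00
Garment alterations £23.17: labor services → 0% → £0.00
Mechanical keyboard £109.68: consumer electronics → 6.5% → £7.1292
Game controller £43.87: consumer electronics → 6.5% → £2.85155
Wireless router £175.11: consumer electronics → 6.5% → £11.38215
Subtotal = £1767.76; unrounded tax = £110.533575 → £110.53; total due = £1878.29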